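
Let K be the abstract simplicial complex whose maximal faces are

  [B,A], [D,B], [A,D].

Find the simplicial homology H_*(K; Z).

K has 3 vertices, 3 edges.
rank ∂_0 = 0, rank ∂_1 = 2 ⇒ b_0 = 3 − 0 − 2 = 1; all invariant factors of ∂_1 are 1 so no torsion. So H_0 = Z.
rank ∂_1 = 2, rank ∂_2 = 0 ⇒ b_1 = 3 − 2 − 0 = 1. So H_1 = Z.

H_0 ≅ Z,  H_1 ≅ Z.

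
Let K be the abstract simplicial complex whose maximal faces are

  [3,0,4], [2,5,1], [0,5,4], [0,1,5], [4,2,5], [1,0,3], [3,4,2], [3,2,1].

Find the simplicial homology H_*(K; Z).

Fix the vertex order 0 < 1 < 2 < 3 < 4 < 5 and write every simplex with vertices in increasing order. Then dim K = 2 and the simplices of K are:

  0-simplices (6): [0], [1], [2], [3], [4], [5]
  1-simplices (12): [0,1], [0,3], [0,4], [0,5], [1,2], [1,3], [1,5], [2,3], [2,4], [2,5], [3,4], [4,5]
  2-simplices (8): [0,1,3], [0,1,5], [0,3,4], [0,4,5], [1,2,3], [1,2,5], [2,3,4], [2,4,5]

so the chain groups are C_0 ≅ Z^6, C_1 ≅ Z^12, C_2 ≅ Z^8.

∂_1: C_1 → C_0 sends each edge [p,q] (with p < q) to q − p. For instance
  ∂[0,4] = [4] − [0].
The resulting 6×12 matrix has rank 5, and its Smith normal form has invariant factors (1,1,1,1,1).

The boundary map ∂_2: C_2 → C_1 sends each 2-simplex [p,q,r] to [q,r] − [p,r] + [p,q]. For instance
  ∂[0,1,3] = [1,3] − [0,3] + [0,1],
  ∂[0,1,5] = [1,5] − [0,5] + [0,1].
The resulting 12×8 matrix has rank 7, and its Smith normal form has invariant factors (1,1,1,1,1,1,1).

Now H_k = ker ∂_k / im ∂_{k+1}, so:

  H_0: rank C_0 − rank ∂_1 = 6 − 5 = 1, and the invariant factors of ∂_1 are all 1, so H_0 ≅ Z.
  H_1: rank ker ∂_1 − rank ∂_2 = (12 − 5) − 7 = 0, and the invariant factors of ∂_2 are all 1, so H_1 ≅ 0.
  H_2: rank ker ∂_2 − rank ∂_3 = (8 − 7) − 0 = 1, and there is no ∂_3, so H_2 ≅ Z.

H_0 = Z,  H_1 = 0,  H_2 = Z.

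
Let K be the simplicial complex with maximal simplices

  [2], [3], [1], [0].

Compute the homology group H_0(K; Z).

Take the total order 0 < 1 < 2 < 3 on the vertex set. Then K (dimension 0) consists of the simplices:

  0-simplices (4): [0], [1], [2], [3]

so the chain groups are C_0 ≅ Z^4.

Computing H_k = (kernel of ∂_k) / (image of ∂_{k+1}):

  H_0: rank C_0 − rank ∂_1 = 4 − 0 = 4, and there is no ∂_1, so H_0 = Z^4.

(K is a triangulation of a set of 4 points.)

H_0 ≅ Z^4.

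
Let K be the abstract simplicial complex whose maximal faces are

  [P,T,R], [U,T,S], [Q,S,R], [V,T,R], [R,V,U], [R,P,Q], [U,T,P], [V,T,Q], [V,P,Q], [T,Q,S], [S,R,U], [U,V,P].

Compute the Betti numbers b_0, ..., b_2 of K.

b_0 = 1, b_1 = 0, b_2 = 0.

Order the vertices as P < Q < R < S < T < U < V. Listing each simplex with vertices in this order, K has dimension 2 with simplices:

  0-simplices (7): P, Q, R, S, T, U, V
  1-simplices (18): PQ, PR, PT, PU, PV, QR, QS, QT, QV, RS, RT, RU, RV, ST, SU, TU, TV, UV
  2-simplices (12): PQR, PQV, PRT, PTU, PUV, QRS, QST, QTV, RSU, RTV, RUV, STU

Hence C_0 ≅ Z^7, C_1 ≅ Z^18, C_2 ≅ Z^12.

Boundary ∂_1: C_1 → C_0 is given by ∂[p,q] = [q] − [p].
The 7×18 boundary matrix has rank 6 and Smith normal form diag(1,1,1,1,1,1).

Boundary ∂_2: C_2 → C_1 acts by ∂[p,q,r] = [q,r] − [p,r] + [p,q]. For instance
  ∂PTU = TU − PU + PT,
  ∂STU = TU − SU + ST.
The 18×12 boundary matrix has rank 12 and Smith normal form diag(1,1,1,1,1,1,1,1,1,1,1,2).

Reading off H_k = ker ∂_k / im ∂_{k+1}:

  H_0: rank C_0 − rank ∂_1 = 7 − 6 = 1, and the invariant factors of ∂_1 are all 1, so H_0 = Z.
  H_1: rank ker ∂_1 − rank ∂_2 = (18 − 6) − 12 = 0, and ∂_2 has invariant factor 2 > 1, so H_1 = Z/2Z.
  H_2: rank ker ∂_2 − rank ∂_3 = (12 − 12) − 0 = 0, and there is no ∂_3, so H_2 = 0.

Hence the Betti numbers are b_0 = 1, b_1 = 0, b_2 = 0.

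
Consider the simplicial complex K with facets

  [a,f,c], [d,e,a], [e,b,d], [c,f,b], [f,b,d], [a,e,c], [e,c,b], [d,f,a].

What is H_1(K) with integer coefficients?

We work with the vertex ordering a < b < c < d < e < f. The simplices of K, each written with vertices in increasing order, are:

  0-simplices (6): a, b, c, d, e, f
  1-simplices (12): ac, ad, ae, af, bc, bd, be, bf, ce, cf, de, df
  2-simplices (8): ace, acf, ade, adf, bce, bcf, bde, bdf

giving chain groups C_0 ≅ Z^6, C_1 ≅ Z^12, C_2 ≅ Z^8.

∂_1: C_1 → C_0 is given by ∂[p,q] = [q] − [p]. For instance
  ∂bc = c − b.
The 6×12 boundary matrix has rank 5 and Smith normal form diag(1,1,1,1,1).

Boundary ∂_2: C_2 → C_1 acts by ∂[p,q,r] = [q,r] − [p,r] + [p,q]. For instance
  ∂bdf = df − bf + bd,
  ∂bcf = cf − bf + bc.
The 12×8 boundary matrix has rank 7 and Smith normal form diag(1,1,1,1,1,1,1).

From H_k ≅ ker(∂_k) / im(∂_{k+1}) we obtain:

  H_1: rank ker ∂_1 − rank ∂_2 = (12 − 5) − 7 = 0, and the invariant factors of ∂_2 are all 1, so H_1 ≅ 0.

(K is a triangulation of the 2-sphere S^2.)

H_1 = 0.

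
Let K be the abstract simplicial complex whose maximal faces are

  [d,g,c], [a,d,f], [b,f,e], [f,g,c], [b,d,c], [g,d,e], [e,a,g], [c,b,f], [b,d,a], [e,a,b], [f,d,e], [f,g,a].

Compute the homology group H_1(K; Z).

H_1 = Z/2.

Fix the vertex order a < b < c < d < e < f < g and write every simplex with vertices in increasing order. Then dim K = 2 and the simplices of K are:

  0-simplices (7): a, b, c, d, e, f, g
  1-simplices (18): ab, ad, ae, af, ag, bc, bd, be, bf, cd, cf, cg, de, df, dg, ef, eg, fg
  2-simplices (12): abd, abe, adf, aeg, afg, bcd, bcf, bef, cdg, cfg, def, deg

giving chain groups C_0 ≅ Z^7, C_1 ≅ Z^18, C_2 ≅ Z^12.

∂_1: C_1 → C_0 sends each edge [p,q] (with p < q) to q − p.
This gives a 7×18 integer matrix of rank 6; reducing to Smith normal form yields diagonal entries (1,1,1,1,1,1).

Boundary ∂_2: C_2 → C_1 maps a triangle to the signed sum of its edges. For instance
  ∂bcd = cd − bd + bc,
  ∂bcf = cf − bf + bc.
The 18×12 boundary matrix has rank 12 and Smith normal form diag(1,1,1,1,1,1,1,1,1,1,1,2).

Reading off H_k = ker ∂_k / im ∂_{k+1}:

  H_1: rank ker ∂_1 − rank ∂_2 = (18 − 6) − 12 = 0, and ∂_2 has invariant factor 2 > 1, so H_1 ≅ Z/2.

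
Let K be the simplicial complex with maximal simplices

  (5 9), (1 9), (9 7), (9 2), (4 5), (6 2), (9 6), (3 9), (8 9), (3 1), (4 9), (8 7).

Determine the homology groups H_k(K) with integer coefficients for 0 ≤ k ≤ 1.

K has 9 vertices, 12 edges.
rank ∂_0 = 0, rank ∂_1 = 8 ⇒ b_0 = 9 − 0 − 8 = 1; all invariant factors of ∂_1 are 1 so no torsion. So H_0 = Z.
rank ∂_1 = 8, rank ∂_2 = 0 ⇒ b_1 = 12 − 8 − 0 = 4. So H_1 = Z^4.

H_0 = Z,  H_1 = Z^4.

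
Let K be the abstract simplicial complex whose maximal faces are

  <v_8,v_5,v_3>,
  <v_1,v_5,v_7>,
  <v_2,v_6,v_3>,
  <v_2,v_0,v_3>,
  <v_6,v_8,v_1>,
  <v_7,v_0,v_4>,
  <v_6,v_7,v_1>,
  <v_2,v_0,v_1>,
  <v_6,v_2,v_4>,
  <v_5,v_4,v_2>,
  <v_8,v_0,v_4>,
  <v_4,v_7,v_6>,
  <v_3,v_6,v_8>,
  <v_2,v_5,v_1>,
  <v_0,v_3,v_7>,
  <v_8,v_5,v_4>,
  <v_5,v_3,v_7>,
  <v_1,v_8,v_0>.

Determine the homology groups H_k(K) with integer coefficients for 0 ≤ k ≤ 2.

We work with the vertex ordering v_0 < v_1 < v_2 < v_3 < v_4 < v_5 < v_6 < v_7 < v_8. The simplices of K, each written with vertices in increasing order, are:

  0-simplices (9): [v_0], [v_1], [v_2], [v_3], [v_4], [v_5], [v_6], [v_7], [v_8]
  1-simplices (27): (27 of them)
  2-simplices (18): (18 of them)

Hence C_0 ≅ Z^9, C_1 ≅ Z^27, C_2 ≅ Z^18.

The boundary map ∂_1: C_1 → C_0 maps an edge to its endpoints' difference, ∂[p,q] = q − p.
This gives a 9×27 integer matrix of rank 8; reducing to Smith normal form yields diagonal entries (1,1,1,1,1,1,1,1).

∂_2: C_2 → C_1 acts by ∂[p,q,r] = [q,r] − [p,r] + [p,q]. For instance
  ∂[v_0,v_4,v_8] = [v_4,v_8] − [v_0,v_8] + [v_0,v_4],
  ∂[v_3,v_5,v_7] = [v_5,v_7] − [v_3,v_7] + [v_3,v_5].
This gives a 27×18 integer matrix of rank 17; reducing to Smith normal form yields diagonal entries (1,1,1,1,1,1,1,1,1,1,1,1,1,1,1,1,1).

Reading off H_k = ker ∂_k / im ∂_{k+1}:

  H_0: rank C_0 − rank ∂_1 = 9 − 8 = 1, and the invariant factors of ∂_1 are all 1, so H_0 ≅ Z.
  H_1: rank ker ∂_1 − rank ∂_2 = (27 − 8) − 17 = 2, and the invariant factors of ∂_2 are all 1, so H_1 ≅ Z^2.
  H_2: rank ker ∂_2 − rank ∂_3 = (18 − 17) − 0 = 1, and there is no ∂_3, so H_2 ≅ Z.

H_0 = Z,  H_1 = Z^2,  H_2 = Z.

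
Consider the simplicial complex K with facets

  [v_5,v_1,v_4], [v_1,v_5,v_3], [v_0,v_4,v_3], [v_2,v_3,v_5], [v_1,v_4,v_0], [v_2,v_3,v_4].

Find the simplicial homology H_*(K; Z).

Fix the vertex order v_0 < v_1 < v_2 < v_3 < v_4 < v_5 and write every simplex with vertices in increasing order. Then dim K = 2 and the simplices of K are:

  0-simplices (6): [v_0], [v_1], [v_2], [v_3], [v_4], [v_5]
  1-simplices (12): [v_0,v_1], [v_0,v_3], [v_0,v_4], [v_1,v_3], [v_1,v_4], [v_1,v_5], [v_2,v_3], [v_2,v_4], [v_2,v_5], [v_3,v_4], [v_3,v_5], [v_4,v_5]
  2-simplices (6): [v_0,v_1,v_4], [v_0,v_3,v_4], [v_1,v_3,v_5], [v_1,v_4,v_5], [v_2,v_3,v_4], [v_2,v_3,v_5]

Hence C_0 ≅ Z^6, C_1 ≅ Z^12, C_2 ≅ Z^6.

∂_1: C_1 → C_0 is given by ∂[p,q] = [q] − [p].
The resulting 6×12 matrix has rank 5, and its Smith normal form has invariant factors (1,1,1,1,1).

∂_2: C_2 → C_1 maps a triangle to the signed sum of its edges. For instance
  ∂[v_2,v_3,v_5] = [v_3,v_5] − [v_2,v_5] + [v_2,v_3],
  ∂[v_1,v_3,v_5] = [v_3,v_5] − [v_1,v_5] + [v_1,v_3].
The resulting 12×6 matrix has rank 6, and its Smith normal form has invariant factors (1,1,1,1,1,1).

From H_k ≅ ker(∂_k) / im(∂_{k+1}) we obtain:

  H_0: rank C_0 − rank ∂_1 = 6 − 5 = 1, and the invariant factors of ∂_1 are all 1, so H_0 ≅ Z.
  H_1: rank ker ∂_1 − rank ∂_2 = (12 − 5) − 6 = 1, and the invariant factors of ∂_2 are all 1, so H_1 ≅ Z.
  H_2: rank ker ∂_2 − rank ∂_3 = (6 − 6) − 0 = 0, and there is no ∂_3, so H_2 ≅ 0.

As a check, the Euler characteristic is 6 − 12 + 6 = 0, which agrees with 1 − 1 + 0 = 0.
(K is a triangulation of the cylinder S^1 x I.)

H_0 = Z,  H_1 = Z,  H_2 = 0.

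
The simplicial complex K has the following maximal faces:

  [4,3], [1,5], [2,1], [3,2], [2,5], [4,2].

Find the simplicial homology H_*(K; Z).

K has 5 vertices, 6 edges.
rank ∂_0 = 0, rank ∂_1 = 4 ⇒ b_0 = 5 − 0 − 4 = 1; all invariant factors of ∂_1 are 1 so no torsion. So H_0 ≅ Z.
rank ∂_1 = 4, rank ∂_2 = 0 ⇒ b_1 = 6 − 4 − 0 = 2. So H_1 ≅ Z^2.

H_0 = Z,  H_1 = Z^2.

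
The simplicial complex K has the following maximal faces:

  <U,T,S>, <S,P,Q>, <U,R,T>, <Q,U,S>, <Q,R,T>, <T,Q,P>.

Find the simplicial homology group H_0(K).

Order the vertices as P < Q < R < S < T < U. Listing each simplex with vertices in this order, K has dimension 2 with simplices:

  0-simplices (6): P, Q, R, S, T, U
  1-simplices (12): PQ, PS, PT, QR, QS, QT, QU, RT, RU, ST, SU, TU
  2-simplices (6): PQS, PQT, QRT, QSU, RTU, STU

giving chain groups C_0 ≅ Z^6, C_1 ≅ Z^12, C_2 ≅ Z^6.

The boundary map ∂_1: C_1 → C_0 is given by ∂[p,q] = [q] − [p]. For instance
  ∂SU = U − S.
The resulting 6×12 matrix has rank 5, and its Smith normal form has invariant factors (1,1,1,1,1).

The boundary map ∂_2: C_2 → C_1 maps a triangle to the signed sum of its edges. For instance
  ∂QRT = RT − QT + QR,
  ∂RTU = TU − RU + RT.
The 12×6 boundary matrix has rank 6 and Smith normal form diag(1,1,1,1,1,1).

From H_k ≅ ker(∂_k) / im(∂_{k+1}) we obtain:

  H_0: rank C_0 − rank ∂_1 = 6 − 5 = 1, and the invariant factors of ∂_1 are all 1, so H_0 = Z.

(K is a triangulation of the cylinder S^1 x I.)

H_0 ≅ Z.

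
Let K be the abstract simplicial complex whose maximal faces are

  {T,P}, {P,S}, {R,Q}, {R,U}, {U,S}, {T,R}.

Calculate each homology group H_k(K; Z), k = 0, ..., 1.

H_0 = Z,  H_1 = Z.

Take the total order P < Q < R < S < T < U on the vertex set. Then K (dimension 1) consists of the simplices:

  0-simplices (6): P, Q, R, S, T, U
  1-simplices (6): PS, PT, QR, RT, RU, SU

so the chain groups are C_0 ≅ Z^6, C_1 ≅ Z^6.

The boundary map ∂_1: C_1 → C_0 is given by ∂[p,q] = [q] − [p]. For instance
  ∂PS = S − P.
This gives a 6×6 integer matrix of rank 5; reducing to Smith normal form yields diagonal entries (1,1,1,1,1).

From H_k ≅ ker(∂_k) / im(∂_{k+1}) we obtain:

  H_0: rank C_0 − rank ∂_1 = 6 − 5 = 1, and the invariant factors of ∂_1 are all 1, so H_0 ≅ Z.
  H_1: rank ker ∂_1 − rank ∂_2 = (6 − 5) − 0 = 1, and there is no ∂_2, so H_1 ≅ Z.

As a check, the Euler characteristic is 6 − 6 = 0, which agrees with 1 − 1 = 0.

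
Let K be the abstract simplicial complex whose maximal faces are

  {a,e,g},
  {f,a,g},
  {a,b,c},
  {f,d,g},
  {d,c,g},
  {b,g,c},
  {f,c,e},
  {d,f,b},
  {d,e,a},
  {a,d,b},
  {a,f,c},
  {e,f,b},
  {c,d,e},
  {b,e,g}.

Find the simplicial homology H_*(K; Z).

K has 7 vertices, 21 edges, 14 triangles.
rank ∂_0 = 0, rank ∂_1 = 6 ⇒ b_0 = 7 − 0 − 6 = 1; all invariant factors of ∂_1 are 1 so no torsion. So H_0 = Z.
rank ∂_1 = 6, rank ∂_2 = 13 ⇒ b_1 = 21 − 6 − 13 = 2; all invariant factors of ∂_2 are 1 so no torsion. So H_1 = Z^2.
rank ∂_2 = 13, rank ∂_3 = 0 ⇒ b_2 = 14 − 13 − 0 = 1. So H_2 = Z.

H_0 = Z,  H_1 = Z^2,  H_2 = Z.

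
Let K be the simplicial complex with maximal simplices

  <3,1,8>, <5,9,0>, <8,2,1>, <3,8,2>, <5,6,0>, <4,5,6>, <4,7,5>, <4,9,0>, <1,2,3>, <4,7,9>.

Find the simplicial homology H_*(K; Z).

H_0 ≅ Z^2,  H_1 ≅ Z,  H_2 ≅ Z.

Order the vertices as 0 < 1 < 2 < 3 < 4 < 5 < 6 < 7 < 8 < 9. Listing each simplex with vertices in this order, K has dimension 2 with simplices:

  0-simplices (10): [0], [1], [2], [3], [4], [5], [6], [7], [8], [9]
  1-simplices (18): [0,4], [0,5], [0,6], [0,9], [1,2], [1,3], [1,8], [2,3], [2,8], [3,8], [4,5], [4,6], [4,7], [4,9], [5,6], [5,7], [5,9], [7,9]
  2-simplices (10): [0,4,9], [0,5,6], [0,5,9], [1,2,3], [1,2,8], [1,3,8], [2,3,8], [4,5,6], [4,5,7], [4,7,9]

giving chain groups C_0 ≅ Z^10, C_1 ≅ Z^18, C_2 ≅ Z^10.

∂_1: C_1 → C_0 is given by ∂[p,q] = [q] − [p].
This gives a 10×18 integer matrix of rank 8; reducing to Smith normal form yields diagonal entries (1,1,1,1,1,1,1,1).

Boundary ∂_2: C_2 → C_1 maps a triangle to the signed sum of its edges. For instance
  ∂[4,7,9] = [7,9] − [4,9] + [4,7],
  ∂[1,3,8] = [3,8] − [1,8] + [1,3].
As a 18×10 matrix over Z this has rank 9, with invariant factors (1,1,1,1,1,1,1,1,1).

From H_k ≅ ker(∂_k) / im(∂_{k+1}) we obtain:

  H_0: rank C_0 − rank ∂_1 = 10 − 8 = 2, and the invariant factors of ∂_1 are all 1, so H_0 = Z^2.
  H_1: rank ker ∂_1 − rank ∂_2 = (18 − 8) − 9 = 1, and the invariant factors of ∂_2 are all 1, so H_1 = Z.
  H_2: rank ker ∂_2 − rank ∂_3 = (10 − 9) − 0 = 1, and there is no ∂_3, so H_2 = Z.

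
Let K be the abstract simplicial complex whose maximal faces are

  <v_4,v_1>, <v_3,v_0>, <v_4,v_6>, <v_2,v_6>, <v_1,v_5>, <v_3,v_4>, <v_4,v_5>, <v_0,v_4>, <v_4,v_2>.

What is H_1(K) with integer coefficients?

Fix the vertex order v_0 < v_1 < v_2 < v_3 < v_4 < v_5 < v_6 and write every simplex with vertices in increasing order. Then dim K = 1 and the simplices of K are:

  0-simplices (7): [v_0], [v_1], [v_2], [v_3], [v_4], [v_5], [v_6]
  1-simplices (9): [v_0,v_3], [v_0,v_4], [v_1,v_4], [v_1,v_5], [v_2,v_4], [v_2,v_6], [v_3,v_4], [v_4,v_5], [v_4,v_6]

so the chain groups are C_0 ≅ Z^7, C_1 ≅ Z^9.

The boundary map ∂_1: C_1 → C_0 is given by ∂[p,q] = [q] − [p]. For instance
  ∂[v_1,v_4] = [v_4] − [v_1].
As a 7×9 matrix over Z this has rank 6, with invariant factors (1,1,1,1,1,1).

Computing H_k = (kernel of ∂_k) / (image of ∂_{k+1}):

  H_1: rank ker ∂_1 − rank ∂_2 = (9 − 6) − 0 = 3, and there is no ∂_2, so H_1 ≅ Z^3.

H_1 = Z^3.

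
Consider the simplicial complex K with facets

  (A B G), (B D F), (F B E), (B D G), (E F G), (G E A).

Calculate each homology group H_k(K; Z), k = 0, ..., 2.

H_0 ≅ Z,  H_1 ≅ Z,  H_2 = 0.

Fix the vertex order A < B < D < E < F < G and write every simplex with vertices in increasing order. Then dim K = 2 and the simplices of K are:

  0-simplices (6): A, B, D, E, F, G
  1-simplices (12): AB, AE, AG, BD, BE, BF, BG, DF, DG, EF, EG, FG
  2-simplices (6): ABG, AEG, BDF, BDG, BEF, EFG

giving chain groups C_0 ≅ Z^6, C_1 ≅ Z^12, C_2 ≅ Z^6.

Boundary ∂_1: C_1 → C_0 is given by ∂[p,q] = [q] − [p]. For instance
  ∂EG = G − E.
The resulting 6×12 matrix has rank 5, and its Smith normal form has invariant factors (1,1,1,1,1).

Boundary ∂_2: C_2 → C_1 acts by ∂[p,q,r] = [q,r] − [p,r] + [p,q]. For instance
  ∂BEF = EF − BF + BE,
  ∂EFG = FG − EG + EF.
The resulting 12×6 matrix has rank 6, and its Smith normal form has invariant factors (1,1,1,1,1,1).

Computing H_k = (kernel of ∂_k) / (image of ∂_{k+1}):

  H_0: rank C_0 − rank ∂_1 = 6 − 5 = 1, and the invariant factors of ∂_1 are all 1, so H_0 = Z.
  H_1: rank ker ∂_1 − rank ∂_2 = (12 − 5) − 6 = 1, and the invariant factors of ∂_2 are all 1, so H_1 = Z.
  H_2: rank ker ∂_2 − rank ∂_3 = (6 − 6) − 0 = 0, and there is no ∂_3, so H_2 = 0.

(K is a triangulation of the cylinder S^1 x I.)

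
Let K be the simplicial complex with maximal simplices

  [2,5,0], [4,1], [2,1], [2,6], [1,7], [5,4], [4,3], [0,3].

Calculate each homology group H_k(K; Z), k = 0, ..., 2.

K has 8 vertices, 10 edges, 1 triangle.
rank ∂_0 = 0, rank ∂_1 = 7 ⇒ b_0 = 8 − 0 − 7 = 1; all invariant factors of ∂_1 are 1 so no torsion. So H_0 = Z.
rank ∂_1 = 7, rank ∂_2 = 1 ⇒ b_1 = 10 − 7 − 1 = 2; all invariant factors of ∂_2 are 1 so no torsion. So H_1 = Z^2.
rank ∂_2 = 1, rank ∂_3 = 0 ⇒ b_2 = 1 − 1 − 0 = 0. So H_2 = 0.

H_0 ≅ Z,  H_1 ≅ Z^2,  H_2 = 0.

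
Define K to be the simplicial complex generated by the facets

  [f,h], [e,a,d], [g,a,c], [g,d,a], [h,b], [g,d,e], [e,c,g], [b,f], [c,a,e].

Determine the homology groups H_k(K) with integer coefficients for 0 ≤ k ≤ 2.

We work with the vertex ordering a < b < c < d < e < f < g < h. The simplices of K, each written with vertices in increasing order, are:

  0-simplices (8): a, b, c, d, e, f, g, h
  1-simplices (12): ac, ad, ae, ag, bf, bh, ce, cg, de, dg, eg, fh
  2-simplices (6): ace, acg, ade, adg, ceg, deg

giving chain groups C_0 ≅ Z^8, C_1 ≅ Z^12, C_2 ≅ Z^6.

The boundary map ∂_1: C_1 → C_0 is given by ∂[p,q] = [q] − [p]. For instance
  ∂bh = h − b.
As a 8×12 matrix over Z this has rank 6, with invariant factors (1,1,1,1,1,1).

The boundary map ∂_2: C_2 → C_1 acts by ∂[p,q,r] = [q,r] − [p,r] + [p,q]. For instance
  ∂deg = eg − dg + de,
  ∂ade = de − ae + ad.
As a 12×6 matrix over Z this has rank 5, with invariant factors (1,1,1,1,1).

Computing H_k = (kernel of ∂_k) / (image of ∂_{k+1}):

  H_0: rank C_0 − rank ∂_1 = 8 − 6 = 2, and the invariant factors of ∂_1 are all 1, so H_0 ≅ Z^2.
  H_1: rank ker ∂_1 − rank ∂_2 = (12 − 6) − 5 = 1, and the invariant factors of ∂_2 are all 1, so H_1 ≅ Z.
  H_2: rank ker ∂_2 − rank ∂_3 = (6 − 5) − 0 = 1, and there is no ∂_3, so H_2 ≅ Z.

H_0 ≅ Z^2,  H_1 ≅ Z,  H_2 ≅ Z.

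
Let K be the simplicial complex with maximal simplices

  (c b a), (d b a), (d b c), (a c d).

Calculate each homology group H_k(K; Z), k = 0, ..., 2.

H_0 ≅ Z,  H_1 = 0,  H_2 ≅ Z.

Order the vertices as a < b < c < d. Listing each simplex with vertices in this order, K has dimension 2 with simplices:

  0-simplices (4): a, b, c, d
  1-simplices (6): ab, ac, ad, bc, bd, cd
  2-simplices (4): abc, abd, acd, bcd

so the chain groups are C_0 ≅ Z^4, C_1 ≅ Z^6, C_2 ≅ Z^4.

Boundary ∂_1: C_1 → C_0 is given by ∂[p,q] = [q] − [p]. For instance
  ∂ab = b − a.
The resulting 4×6 matrix has rank 3, and its Smith normal form has invariant factors (1,1,1).

∂_2: C_2 → C_1 maps a triangle to the signed sum of its edges. For instance
  ∂bcd = cd − bd + bc,
  ∂acd = cd − ad + ac.
The resulting 6×4 matrix has rank 3, and its Smith normal form has invariant factors (1,1,1).

Computing H_k = (kernel of ∂_k) / (image of ∂_{k+1}):

  H_0: rank C_0 − rank ∂_1 = 4 − 3 = 1, and the invariant factors of ∂_1 are all 1, so H_0 ≅ Z.
  H_1: rank ker ∂_1 − rank ∂_2 = (6 − 3) − 3 = 0, and the invariant factors of ∂_2 are all 1, so H_1 ≅ 0.
  H_2: rank ker ∂_2 − rank ∂_3 = (4 − 3) − 0 = 1, and there is no ∂_3, so H_2 ≅ Z.

As a check, the Euler characteristic is 4 − 6 + 4 = 2, which agrees with 1 − 0 + 1 = 2.
(K is a triangulation of the 2-sphere S^2.)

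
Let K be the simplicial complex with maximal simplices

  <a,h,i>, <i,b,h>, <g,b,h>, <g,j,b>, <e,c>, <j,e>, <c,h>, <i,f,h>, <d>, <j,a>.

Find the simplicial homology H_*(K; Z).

H_0 = Z^2,  H_1 = Z^2,  H_2 = 0.

We work with the vertex ordering a < b < c < d < e < f < g < h < i < j. The simplices of K, each written with vertices in increasing order, are:

  0-simplices (10): a, b, c, d, e, f, g, h, i, j
  1-simplices (15): ah, ai, aj, bg, bh, bi, bj, ce, ch, ej, fh, fi, gh, gj, hi
  2-simplices (5): ahi, bgh, bgj, bhi, fhi

Hence C_0 ≅ Z^10, C_1 ≅ Z^15, C_2 ≅ Z^5.

The boundary map ∂_1: C_1 → C_0 is given by ∂[p,q] = [q] − [p]. For instance
  ∂gj = j − g.
The 10×15 boundary matrix has rank 8 and Smith normal form diag(1,1,1,1,1,1,1,1).

Boundary ∂_2: C_2 → C_1 sends each 2-simplex [p,q,r] to [q,r] − [p,r] + [p,q]. For instance
  ∂fhi = hi − fi + fh,
  ∂bgj = gj − bj + bg.
The resulting 15×5 matrix has rank 5, and its Smith normal form has invariant factors (1,1,1,1,1).

Now H_k = ker ∂_k / im ∂_{k+1}, so:

  H_0: rank C_0 − rank ∂_1 = 10 − 8 = 2, and the invariant factors of ∂_1 are all 1, so H_0 = Z^2.
  H_1: rank ker ∂_1 − rank ∂_2 = (15 − 8) − 5 = 2, and the invariant factors of ∂_2 are all 1, so H_1 = Z^2.
  H_2: rank ker ∂_2 − rank ∂_3 = (5 − 5) − 0 = 0, and there is no ∂_3, so H_2 = 0.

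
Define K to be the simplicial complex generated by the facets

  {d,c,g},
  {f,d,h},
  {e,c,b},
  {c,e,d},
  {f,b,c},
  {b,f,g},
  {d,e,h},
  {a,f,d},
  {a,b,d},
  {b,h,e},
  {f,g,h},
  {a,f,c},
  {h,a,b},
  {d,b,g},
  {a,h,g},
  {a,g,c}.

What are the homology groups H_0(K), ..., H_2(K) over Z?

H_0 ≅ Z,  H_1 ≅ Z^2,  H_2 ≅ Z.

We work with the vertex ordering a < b < c < d < e < f < g < h. The simplices of K, each written with vertices in increasing order, are:

  0-simplices (8): a, b, c, d, e, f, g, h
  1-simplices (24): ab, ac, ad, af, ag, ah, bc, bd, be, bf, bg, bh, cd, ce, cf, cg, de, df, dg, dh, eh, fg, fh, gh
  2-simplices (16): abd, abh, acf, acg, adf, agh, bce, bcf, bdg, beh, bfg, cde, cdg, deh, dfh, fgh

giving chain groups C_0 ≅ Z^8, C_1 ≅ Z^24, C_2 ≅ Z^16.

Boundary ∂_1: C_1 → C_0 maps an edge to its endpoints' difference, ∂[p,q] = q − p.
As a 8×24 matrix over Z this has rank 7, with invariant factors (1,1,1,1,1,1,1).

Boundary ∂_2: C_2 → C_1 acts by ∂[p,q,r] = [q,r] − [p,r] + [p,q]. For instance
  ∂bcf = cf − bf + bc,
  ∂bce = ce − be + bc.
The resulting 24×16 matrix has rank 15, and its Smith normal form has invariant factors (1,1,1,1,1,1,1,1,1,1,1,1,1,1,1).

Reading off H_k = ker ∂_k / im ∂_{k+1}:

  H_0: rank C_0 − rank ∂_1 = 8 − 7 = 1, and the invariant factors of ∂_1 are all 1, so H_0 = Z.
  H_1: rank ker ∂_1 − rank ∂_2 = (24 − 7) − 15 = 2, and the invariant factors of ∂_2 are all 1, so H_1 = Z^2.
  H_2: rank ker ∂_2 − rank ∂_3 = (16 − 15) − 0 = 1, and there is no ∂_3, so H_2 = Z.

As a check, the Euler characteristic is 8 − 24 + 16 = 0, which agrees with 1 − 2 + 1 = 0.
(K is a triangulation of the torus T^2.)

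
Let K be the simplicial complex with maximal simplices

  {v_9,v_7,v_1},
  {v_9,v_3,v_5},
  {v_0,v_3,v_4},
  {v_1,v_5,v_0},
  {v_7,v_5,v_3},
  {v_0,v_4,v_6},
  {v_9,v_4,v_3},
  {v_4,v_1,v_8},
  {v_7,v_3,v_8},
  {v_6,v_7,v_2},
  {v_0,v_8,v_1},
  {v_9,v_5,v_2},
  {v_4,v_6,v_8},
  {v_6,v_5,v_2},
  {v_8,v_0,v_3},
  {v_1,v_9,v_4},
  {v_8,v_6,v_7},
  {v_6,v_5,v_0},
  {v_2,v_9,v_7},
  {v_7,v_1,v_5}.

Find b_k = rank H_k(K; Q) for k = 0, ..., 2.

Fix the vertex order v_0 < v_1 < v_2 < v_3 < v_4 < v_5 < v_6 < v_7 < v_8 < v_9 and write every simplex with vertices in increasing order. Then dim K = 2 and the simplices of K are:

  0-simplices (10): [v_0], [v_1], [v_2], [v_3], [v_4], [v_5], [v_6], [v_7], [v_8], [v_9]
  1-simplices (30): (30 of them)
  2-simplices (20): (20 of them)

giving chain groups C_0 ≅ Z^10, C_1 ≅ Z^30, C_2 ≅ Z^20.

∂_1: C_1 → C_0 sends each edge [p,q] (with p < q) to q − p.
As a 10×30 matrix over Z this has rank 9, with invariant factors (1,1,1,1,1,1,1,1,1).

The boundary map ∂_2: C_2 → C_1 maps a triangle to the signed sum of its edges. For instance
  ∂[v_0,v_5,v_6] = [v_5,v_6] − [v_0,v_6] + [v_0,v_5],
  ∂[v_2,v_5,v_6] = [v_5,v_6] − [v_2,v_6] + [v_2,v_5].
As a 30×20 matrix over Z this has rank 20, with invariant factors (1,1,1,1,1,1,1,1,1,1,1,1,1,1,1,1,1,1,1,2).

Reading off H_k = ker ∂_k / im ∂_{k+1}:

  H_0: rank C_0 − rank ∂_1 = 10 − 9 = 1, and the invariant factors of ∂_1 are all 1, so H_0 ≅ Z.
  H_1: rank ker ∂_1 − rank ∂_2 = (30 − 9) − 20 = 1, and ∂_2 has invariant factor 2 > 1, so H_1 ≅ Z ⊕ Z_2.
  H_2: rank ker ∂_2 − rank ∂_3 = (20 − 20) − 0 = 0, and there is no ∂_3, so H_2 ≅ 0.

Hence the Betti numbers are b_0 = 1, b_1 = 1, b_2 = 0.

b_0 = 1, b_1 = 1, b_2 = 0.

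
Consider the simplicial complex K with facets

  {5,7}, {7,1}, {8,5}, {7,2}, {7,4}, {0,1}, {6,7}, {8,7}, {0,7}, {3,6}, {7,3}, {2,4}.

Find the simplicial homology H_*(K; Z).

Fix the vertex order 0 < 1 < 2 < 3 < 4 < 5 < 6 < 7 < 8 and write every simplex with vertices in increasing order. Then dim K = 1 and the simplices of K are:

  0-simplices (9): [0], [1], [2], [3], [4], [5], [6], [7], [8]
  1-simplices (12): [0,1], [0,7], [1,7], [2,4], [2,7], [3,6], [3,7], [4,7], [5,7], [5,8], [6,7], [7,8]

so the chain groups are C_0 ≅ Z^9, C_1 ≅ Z^12.

The boundary map ∂_1: C_1 → C_0 maps an edge to its endpoints' difference, ∂[p,q] = q − p. For instance
  ∂[0,7] = [7] − [0].
The 9×12 boundary matrix has rank 8 and Smith normal form diag(1,1,1,1,1,1,1,1).

From H_k ≅ ker(∂_k) / im(∂_{k+1}) we obtain:

  H_0: rank C_0 − rank ∂_1 = 9 − 8 = 1, and the invariant factors of ∂_1 are all 1, so H_0 = Z.
  H_1: rank ker ∂_1 − rank ∂_2 = (12 − 8) − 0 = 4, and there is no ∂_2, so H_1 = Z^4.

H_0 ≅ Z,  H_1 ≅ Z^4.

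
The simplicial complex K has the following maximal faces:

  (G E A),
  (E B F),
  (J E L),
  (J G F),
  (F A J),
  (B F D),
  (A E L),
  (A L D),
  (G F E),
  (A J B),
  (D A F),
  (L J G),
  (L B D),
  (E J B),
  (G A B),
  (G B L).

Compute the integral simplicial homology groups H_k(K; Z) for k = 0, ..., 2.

Take the total order A < B < D < E < F < G < J < L on the vertex set. Then K (dimension 2) consists of the simplices:

  0-simplices (8): A, B, D, E, F, G, J, L
  1-simplices (24): AB, AD, AE, AF, AG, AJ, AL, BD, BE, BF, BG, BJ, BL, DF, DL, EF, EG, EJ, EL, FG, FJ, GJ, GL, JL
  2-simplices (16): ABG, ABJ, ADF, ADL, AEG, AEL, AFJ, BDF, BDL, BEF, BEJ, BGL, EFG, EJL, FGJ, GJL

giving chain groups C_0 ≅ Z^8, C_1 ≅ Z^24, C_2 ≅ Z^16.

∂_1: C_1 → C_0 is given by ∂[p,q] = [q] − [p]. For instance
  ∂AL = L − A.
As a 8×24 matrix over Z this has rank 7, with invariant factors (1,1,1,1,1,1,1).

Boundary ∂_2: C_2 → C_1 sends each 2-simplex [p,q,r] to [q,r] − [p,r] + [p,q]. For instance
  ∂ABG = BG − AG + AB,
  ∂ADF = DF − AF + AD.
This gives a 24×16 integer matrix of rank 15; reducing to Smith normal form yields diagonal entries (1,1,1,1,1,1,1,1,1,1,1,1,1,1,1).

Now H_k = ker ∂_k / im ∂_{k+1}, so:

  H_0: rank C_0 − rank ∂_1 = 8 − 7 = 1, and the invariant factors of ∂_1 are all 1, so H_0 ≅ Z.
  H_1: rank ker ∂_1 − rank ∂_2 = (24 − 7) − 15 = 2, and the invariant factors of ∂_2 are all 1, so H_1 ≅ Z^2.
  H_2: rank ker ∂_2 − rank ∂_3 = (16 − 15) − 0 = 1, and there is no ∂_3, so H_2 ≅ Z.

As a check, the Euler characteristic is 8 − 24 + 16 = 0, which agrees with 1 − 2 + 1 = 0.

H_0 = Z,  H_1 = Z^2,  H_2 = Z.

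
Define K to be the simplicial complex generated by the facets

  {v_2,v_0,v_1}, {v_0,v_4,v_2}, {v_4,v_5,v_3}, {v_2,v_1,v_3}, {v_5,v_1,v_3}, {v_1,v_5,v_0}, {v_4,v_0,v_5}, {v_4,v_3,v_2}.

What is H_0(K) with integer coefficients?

We work with the vertex ordering v_0 < v_1 < v_2 < v_3 < v_4 < v_5. The simplices of K, each written with vertices in increasing order, are:

  0-simplices (6): [v_0], [v_1], [v_2], [v_3], [v_4], [v_5]
  1-simplices (12): [v_0,v_1], [v_0,v_2], [v_0,v_4], [v_0,v_5], [v_1,v_2], [v_1,v_3], [v_1,v_5], [v_2,v_3], [v_2,v_4], [v_3,v_4], [v_3,v_5], [v_4,v_5]
  2-simplices (8): [v_0,v_1,v_2], [v_0,v_1,v_5], [v_0,v_2,v_4], [v_0,v_4,v_5], [v_1,v_2,v_3], [v_1,v_3,v_5], [v_2,v_3,v_4], [v_3,v_4,v_5]

so the chain groups are C_0 ≅ Z^6, C_1 ≅ Z^12, C_2 ≅ Z^8.

∂_1: C_1 → C_0 is given by ∂[p,q] = [q] − [p]. For instance
  ∂[v_1,v_5] = [v_5] − [v_1].
This gives a 6×12 integer matrix of rank 5; reducing to Smith normal form yields diagonal entries (1,1,1,1,1).

Boundary ∂_2: C_2 → C_1 maps a triangle to the signed sum of its edges. For instance
  ∂[v_3,v_4,v_5] = [v_4,v_5] − [v_3,v_5] + [v_3,v_4],
  ∂[v_1,v_2,v_3] = [v_2,v_3] − [v_1,v_3] + [v_1,v_2].
This gives a 12×8 integer matrix of rank 7; reducing to Smith normal form yields diagonal entries (1,1,1,1,1,1,1).

From H_k ≅ ker(∂_k) / im(∂_{k+1}) we obtain:

  H_0: rank C_0 − rank ∂_1 = 6 − 5 = 1, and the invariant factors of ∂_1 are all 1, so H_0 = Z.

H_0 = Z.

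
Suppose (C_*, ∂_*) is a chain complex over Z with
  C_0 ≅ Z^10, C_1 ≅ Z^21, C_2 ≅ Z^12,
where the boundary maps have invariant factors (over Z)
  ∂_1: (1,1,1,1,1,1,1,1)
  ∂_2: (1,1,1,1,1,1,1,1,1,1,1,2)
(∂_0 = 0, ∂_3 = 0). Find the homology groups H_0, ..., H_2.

H_0 ≅ Z^2,  H_1 ≅ Z ⊕ Z/2,  H_2 = 0.

H_0: b_0 = 10 − 0 − 8 = 2; torsion from ∂_1 factors > 1: none. So H_0 ≅ Z^2.
H_1: b_1 = 21 − 8 − 12 = 1; torsion from ∂_2 factors > 1: [2]. So H_1 ≅ Z ⊕ Z/2.
H_2: b_2 = 12 − 12 − 0 = 0; torsion from ∂_3 factors > 1: none. So H_2 ≅ 0.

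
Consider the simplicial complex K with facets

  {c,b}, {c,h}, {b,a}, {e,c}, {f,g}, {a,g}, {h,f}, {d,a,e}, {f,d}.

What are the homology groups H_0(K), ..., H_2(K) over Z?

K has 8 vertices, 11 edges, 1 triangle.
rank ∂_0 = 0, rank ∂_1 = 7 ⇒ b_0 = 8 − 0 − 7 = 1; all invariant factors of ∂_1 are 1 so no torsion. So H_0 ≅ Z.
rank ∂_1 = 7, rank ∂_2 = 1 ⇒ b_1 = 11 − 7 − 1 = 3; all invariant factors of ∂_2 are 1 so no torsion. So H_1 ≅ Z^3.
rank ∂_2 = 1, rank ∂_3 = 0 ⇒ b_2 = 1 − 1 − 0 = 0. So H_2 ≅ 0.

H_0 = Z,  H_1 = Z^3,  H_2 = 0.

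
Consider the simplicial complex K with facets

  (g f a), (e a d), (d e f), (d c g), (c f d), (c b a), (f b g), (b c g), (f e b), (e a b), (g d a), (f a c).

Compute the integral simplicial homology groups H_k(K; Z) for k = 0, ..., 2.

We work with the vertex ordering a < b < c < d < e < f < g. The simplices of K, each written with vertices in increasing order, are:

  0-simplices (7): a, b, c, d, e, f, g
  1-simplices (18): ab, ac, ad, ae, af, ag, bc, be, bf, bg, cd, cf, cg, de, df, dg, ef, fg
  2-simplices (12): abc, abe, acf, ade, adg, afg, bcg, bef, bfg, cdf, cdg, def

so the chain groups are C_0 ≅ Z^7, C_1 ≅ Z^18, C_2 ≅ Z^12.

The boundary map ∂_1: C_1 → C_0 maps an edge to its endpoints' difference, ∂[p,q] = q − p.
This gives a 7×18 integer matrix of rank 6; reducing to Smith normal form yields diagonal entries (1,1,1,1,1,1).

Boundary ∂_2: C_2 → C_1 sends each 2-simplex [p,q,r] to [q,r] − [p,r] + [p,q]. For instance
  ∂abe = be − ae + ab,
  ∂bef = ef − bf + be.
This gives a 18×12 integer matrix of rank 12; reducing to Smith normal form yields diagonal entries (1,1,1,1,1,1,1,1,1,1,1,2).

Reading off H_k = ker ∂_k / im ∂_{k+1}:

  H_0: rank C_0 − rank ∂_1 = 7 − 6 = 1, and the invariant factors of ∂_1 are all 1, so H_0 = Z.
  H_1: rank ker ∂_1 − rank ∂_2 = (18 − 6) − 12 = 0, and ∂_2 has invariant factor 2 > 1, so H_1 = Z/2Z.
  H_2: rank ker ∂_2 − rank ∂_3 = (12 − 12) − 0 = 0, and there is no ∂_3, so H_2 = 0.

As a check, the Euler characteristic is 7 − 18 + 12 = 1, which agrees with 1 − 0 + 0 = 1.

H_0 ≅ Z,  H_1 ≅ Z/2Z,  H_2 = 0.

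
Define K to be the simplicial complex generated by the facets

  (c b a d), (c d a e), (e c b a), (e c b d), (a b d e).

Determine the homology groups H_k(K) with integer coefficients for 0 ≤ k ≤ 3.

H_0 ≅ Z,  H_1 = 0,  H_2 = 0,  H_3 ≅ Z.

Take the total order a < b < c < d < e on the vertex set. Then K (dimension 3) consists of the simplices:

  0-simplices (5): a, b, c, d, e
  1-simplices (10): ab, ac, ad, ae, bc, bd, be, cd, ce, de
  2-simplices (10): abc, abd, abe, acd, ace, ade, bcd, bce, bde, cde
  3-simplices (5): abcd, abce, abde, acde, bcde

Hence C_0 ≅ Z^5, C_1 ≅ Z^10, C_2 ≅ Z^10, C_3 ≅ Z^5.

Boundary ∂_1: C_1 → C_0 maps an edge to its endpoints' difference, ∂[p,q] = q − p. For instance
  ∂cd = d − c.
As a 5×10 matrix over Z this has rank 4, with invariant factors (1,1,1,1).

The boundary map ∂_2: C_2 → C_1 acts by ∂[p,q,r] = [q,r] − [p,r] + [p,q]. For instance
  ∂ace = ce − ae + ac,
  ∂abd = bd − ad + ab.
The resulting 10×10 matrix has rank 6, and its Smith normal form has invariant factors (1,1,1,1,1,1).

The boundary map ∂_3: C_3 → C_2 sends each 3-simplex σ to the alternating sum Σ_i (−1)^i (σ with its i-th vertex removed). For instance
  ∂acde = cde − ade + ace − acd,
  ∂bcde = cde − bde + bce − bcd.
This gives a 10×5 integer matrix of rank 4; reducing to Smith normal form yields diagonal entries (1,1,1,1).

Reading off H_k = ker ∂_k / im ∂_{k+1}:

  H_0: rank C_0 − rank ∂_1 = 5 − 4 = 1, and the invariant factors of ∂_1 are all 1, so H_0 = Z.
  H_1: rank ker ∂_1 − rank ∂_2 = (10 − 4) − 6 = 0, and the invariant factors of ∂_2 are all 1, so H_1 = 0.
  H_2: rank ker ∂_2 − rank ∂_3 = (10 − 6) − 4 = 0, and the invariant factors of ∂_3 are all 1, so H_2 = 0.
  H_3: rank ker ∂_3 − rank ∂_4 = (5 − 4) − 0 = 1, and there is no ∂_4, so H_3 = Z.

As a check, the Euler characteristic is 5 − 10 + 10 − 5 = 0, which agrees with 1 − 0 + 0 − 1 = 0.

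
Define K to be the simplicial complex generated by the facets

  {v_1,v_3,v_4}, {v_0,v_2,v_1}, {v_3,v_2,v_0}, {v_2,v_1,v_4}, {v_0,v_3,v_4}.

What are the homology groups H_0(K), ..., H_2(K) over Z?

H_0 = Z,  H_1 = Z,  H_2 = 0.

K has 5 vertices, 10 edges, 5 triangles.
rank ∂_0 = 0, rank ∂_1 = 4 ⇒ b_0 = 5 − 0 − 4 = 1; all invariant factors of ∂_1 are 1 so no torsion. So H_0 ≅ Z.
rank ∂_1 = 4, rank ∂_2 = 5 ⇒ b_1 = 10 − 4 − 5 = 1; all invariant factors of ∂_2 are 1 so no torsion. So H_1 ≅ Z.
rank ∂_2 = 5, rank ∂_3 = 0 ⇒ b_2 = 5 − 5 − 0 = 0. So H_2 ≅ 0.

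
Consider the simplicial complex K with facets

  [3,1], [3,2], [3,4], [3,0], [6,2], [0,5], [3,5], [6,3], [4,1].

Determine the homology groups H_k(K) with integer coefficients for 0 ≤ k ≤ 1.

Order the vertices as 0 < 1 < 2 < 3 < 4 < 5 < 6. Listing each simplex with vertices in this order, K has dimension 1 with simplices:

  0-simplices (7): [0], [1], [2], [3], [4], [5], [6]
  1-simplices (9): [0,3], [0,5], [1,3], [1,4], [2,3], [2,6], [3,4], [3,5], [3,6]

so the chain groups are C_0 ≅ Z^7, C_1 ≅ Z^9.

∂_1: C_1 → C_0 sends each edge [p,q] (with p < q) to q − p.
The 7×9 boundary matrix has rank 6 and Smith normal form diag(1,1,1,1,1,1).

Reading off H_k = ker ∂_k / im ∂_{k+1}:

  H_0: rank C_0 − rank ∂_1 = 7 − 6 = 1, and the invariant factors of ∂_1 are all 1, so H_0 = Z.
  H_1: rank ker ∂_1 − rank ∂_2 = (9 − 6) − 0 = 3, and there is no ∂_2, so H_1 = Z^3.

H_0 = Z,  H_1 = Z^3.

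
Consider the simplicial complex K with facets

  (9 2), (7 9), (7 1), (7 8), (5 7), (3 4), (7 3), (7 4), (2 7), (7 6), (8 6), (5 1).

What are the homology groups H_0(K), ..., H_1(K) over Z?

H_0 = Z,  H_1 = Z^4.

Take the total order 1 < 2 < 3 < 4 < 5 < 6 < 7 < 8 < 9 on the vertex set. Then K (dimension 1) consists of the simplices:

  0-simplices (9): [1], [2], [3], [4], [5], [6], [7], [8], [9]
  1-simplices (12): [1,5], [1,7], [2,7], [2,9], [3,4], [3,7], [4,7], [5,7], [6,7], [6,8], [7,8], [7,9]

giving chain groups C_0 ≅ Z^9, C_1 ≅ Z^12.

∂_1: C_1 → C_0 is given by ∂[p,q] = [q] − [p]. For instance
  ∂[2,7] = [7] − [2].
As a 9×12 matrix over Z this has rank 8, with invariant factors (1,1,1,1,1,1,1,1).

Computing H_k = (kernel of ∂_k) / (image of ∂_{k+1}):

  H_0: rank C_0 − rank ∂_1 = 9 − 8 = 1, and the invariant factors of ∂_1 are all 1, so H_0 = Z.
  H_1: rank ker ∂_1 − rank ∂_2 = (12 − 8) − 0 = 4, and there is no ∂_2, so H_1 = Z^4.

As a check, the Euler characteristic is 9 − 12 = -3, which agrees with 1 − 4 = -3.
(K is a triangulation of a wedge of 4 circles.)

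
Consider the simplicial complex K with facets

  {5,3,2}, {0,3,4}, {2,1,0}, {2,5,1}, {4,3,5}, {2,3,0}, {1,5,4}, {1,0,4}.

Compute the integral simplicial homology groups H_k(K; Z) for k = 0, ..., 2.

H_0 = Z,  H_1 = 0,  H_2 = Z.

Order the vertices as 0 < 1 < 2 < 3 < 4 < 5. Listing each simplex with vertices in this order, K has dimension 2 with simplices:

  0-simplices (6): [0], [1], [2], [3], [4], [5]
  1-simplices (12): [0,1], [0,2], [0,3], [0,4], [1,2], [1,4], [1,5], [2,3], [2,5], [3,4], [3,5], [4,5]
  2-simplices (8): [0,1,2], [0,1,4], [0,2,3], [0,3,4], [1,2,5], [1,4,5], [2,3,5], [3,4,5]

so the chain groups are C_0 ≅ Z^6, C_1 ≅ Z^12, C_2 ≅ Z^8.

∂_1: C_1 → C_0 is given by ∂[p,q] = [q] − [p]. For instance
  ∂[0,1] = [1] − [0].
The 6×12 boundary matrix has rank 5 and Smith normal form diag(1,1,1,1,1).

The boundary map ∂_2: C_2 → C_1 maps a triangle to the signed sum of its edges. For instance
  ∂[0,1,4] = [1,4] − [0,4] + [0,1],
  ∂[1,4,5] = [4,5] − [1,5] + [1,4].
The resulting 12×8 matrix has rank 7, and its Smith normal form has invariant factors (1,1,1,1,1,1,1).

Now H_k = ker ∂_k / im ∂_{k+1}, so:

  H_0: rank C_0 − rank ∂_1 = 6 − 5 = 1, and the invariant factors of ∂_1 are all 1, so H_0 = Z.
  H_1: rank ker ∂_1 − rank ∂_2 = (12 − 5) − 7 = 0, and the invariant factors of ∂_2 are all 1, so H_1 = 0.
  H_2: rank ker ∂_2 − rank ∂_3 = (8 − 7) − 0 = 1, and there is no ∂_3, so H_2 = Z.

(K is a triangulation of the 2-sphere S^2.)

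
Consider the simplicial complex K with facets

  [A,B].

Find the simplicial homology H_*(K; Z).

H_0 ≅ Z,  H_1 = 0.

Order the vertices as A < B. Listing each simplex with vertices in this order, K has dimension 1 with simplices:

  0-simplices (2): A, B
  1-simplices (1): AB

giving chain groups C_0 ≅ Z^2, C_1 ≅ Z^1.

The boundary map ∂_1: C_1 → C_0 sends each edge [p,q] (with p < q) to q − p.
This gives a 2×1 integer matrix of rank 1; reducing to Smith normal form yields diagonal entries (1).

From H_k ≅ ker(∂_k) / im(∂_{k+1}) we obtain:

  H_0: rank C_0 − rank ∂_1 = 2 − 1 = 1, and the invariant factors of ∂_1 are all 1, so H_0 = Z.
  H_1: rank ker ∂_1 − rank ∂_2 = (1 − 1) − 0 = 0, and there is no ∂_2, so H_1 = 0.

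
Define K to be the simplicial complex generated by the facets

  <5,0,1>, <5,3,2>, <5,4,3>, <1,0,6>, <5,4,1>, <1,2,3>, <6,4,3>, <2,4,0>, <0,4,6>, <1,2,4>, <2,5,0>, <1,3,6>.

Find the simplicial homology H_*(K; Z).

Fix the vertex order 0 < 1 < 2 < 3 < 4 < 5 < 6 and write every simplex with vertices in increasing order. Then dim K = 2 and the simplices of K are:

  0-simplices (7): [0], [1], [2], [3], [4], [5], [6]
  1-simplices (18): [0,1], [0,2], [0,4], [0,5], [0,6], [1,2], [1,3], [1,4], [1,5], [1,6], [2,3], [2,4], [2,5], [3,4], [3,5], [3,6], [4,5], [4,6]
  2-simplices (12): [0,1,5], [0,1,6], [0,2,4], [0,2,5], [0,4,6], [1,2,3], [1,2,4], [1,3,6], [1,4,5], [2,3,5], [3,4,5], [3,4,6]

Hence C_0 ≅ Z^7, C_1 ≅ Z^18, C_2 ≅ Z^12.

Boundary ∂_1: C_1 → C_0 maps an edge to its endpoints' difference, ∂[p,q] = q − p. For instance
  ∂[0,1] = [1] − [0].
As a 7×18 matrix over Z this has rank 6, with invariant factors (1,1,1,1,1,1).

Boundary ∂_2: C_2 → C_1 acts by ∂[p,q,r] = [q,r] − [p,r] + [p,q]. For instance
  ∂[1,2,4] = [2,4] − [1,4] + [1,2],
  ∂[1,2,3] = [2,3] − [1,3] + [1,2].
The resulting 18×12 matrix has rank 12, and its Smith normal form has invariant factors (1,1,1,1,1,1,1,1,1,1,1,2).

Reading off H_k = ker ∂_k / im ∂_{k+1}:

  H_0: rank C_0 − rank ∂_1 = 7 − 6 = 1, and the invariant factors of ∂_1 are all 1, so H_0 ≅ Z.
  H_1: rank ker ∂_1 − rank ∂_2 = (18 − 6) − 12 = 0, and ∂_2 has invariant factor 2 > 1, so H_1 ≅ Z_2.
  H_2: rank ker ∂_2 − rank ∂_3 = (12 − 12) − 0 = 0, and there is no ∂_3, so H_2 ≅ 0.

(K is a triangulation of the real projective plane RP^2.)

H_0 ≅ Z,  H_1 ≅ Z_2,  H_2 = 0.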